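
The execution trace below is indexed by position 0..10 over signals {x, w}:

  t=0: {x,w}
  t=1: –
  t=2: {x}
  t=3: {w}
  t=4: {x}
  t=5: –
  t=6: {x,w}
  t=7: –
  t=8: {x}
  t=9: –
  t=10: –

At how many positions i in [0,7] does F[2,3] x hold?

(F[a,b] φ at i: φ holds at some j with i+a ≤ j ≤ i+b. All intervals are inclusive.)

Evaluate at each i in [0,7]:
  i=0: ✓ (witness j=2)
  i=1: ✓ (witness j=4)
  i=2: ✓ (witness j=4)
  i=3: ✓ (witness j=6)
  i=4: ✓ (witness j=6)
  i=5: ✓ (witness j=8)
  i=6: ✓ (witness j=8)
  i=7: ✗ (none in [9,10])
Positions where it holds: {0, 1, 2, 3, 4, 5, 6} → 7.

7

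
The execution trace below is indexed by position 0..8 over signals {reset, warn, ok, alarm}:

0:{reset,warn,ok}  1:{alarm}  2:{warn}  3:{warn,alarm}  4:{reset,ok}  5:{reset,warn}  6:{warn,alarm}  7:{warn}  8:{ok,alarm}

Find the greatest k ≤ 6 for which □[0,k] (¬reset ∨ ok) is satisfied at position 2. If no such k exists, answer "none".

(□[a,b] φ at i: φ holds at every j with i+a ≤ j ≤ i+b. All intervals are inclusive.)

(¬reset ∨ ok) must hold from j=2 onward; find where it first fails.
  j=2: holds
  j=3: holds
  j=4: holds
  j=5: fails
Holds on [2,4], so largest k = 2.

2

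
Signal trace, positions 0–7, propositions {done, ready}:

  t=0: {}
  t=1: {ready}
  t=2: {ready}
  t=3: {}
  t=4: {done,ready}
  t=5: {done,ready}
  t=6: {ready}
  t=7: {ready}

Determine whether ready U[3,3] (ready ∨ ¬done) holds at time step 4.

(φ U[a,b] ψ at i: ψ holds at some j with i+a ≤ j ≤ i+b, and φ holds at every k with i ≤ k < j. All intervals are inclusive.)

Need some j in [7,7] with (ready ∨ ¬done), and ready at every k in [4,j-1].
  j=7: (ready ∨ ¬done) holds; ready holds at every k in [4,6] → satisfied.

Yes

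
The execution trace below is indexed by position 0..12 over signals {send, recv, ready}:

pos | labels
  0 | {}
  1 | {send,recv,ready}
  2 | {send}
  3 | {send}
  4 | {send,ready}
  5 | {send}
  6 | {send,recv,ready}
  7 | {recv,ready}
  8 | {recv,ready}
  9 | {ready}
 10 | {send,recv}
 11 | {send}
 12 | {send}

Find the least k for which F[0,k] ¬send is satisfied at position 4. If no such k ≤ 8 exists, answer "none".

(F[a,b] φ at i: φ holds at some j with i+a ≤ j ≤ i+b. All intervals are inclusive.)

3

Scan j = 4,5,… for ¬send:
  j=4: fails
  j=5: fails
  j=6: fails
  j=7: holds
First hit at j=7, so smallest k = 7-4 = 3.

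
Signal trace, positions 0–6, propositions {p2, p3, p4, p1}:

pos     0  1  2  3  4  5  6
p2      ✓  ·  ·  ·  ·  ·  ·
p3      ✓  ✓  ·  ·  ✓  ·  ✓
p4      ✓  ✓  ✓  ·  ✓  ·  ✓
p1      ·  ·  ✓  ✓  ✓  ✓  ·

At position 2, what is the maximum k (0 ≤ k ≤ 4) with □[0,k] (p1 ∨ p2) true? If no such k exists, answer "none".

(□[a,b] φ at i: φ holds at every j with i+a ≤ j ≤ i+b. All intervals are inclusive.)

3

(p1 ∨ p2) must hold from j=2 onward; find where it first fails.
  j=2: holds
  j=3: holds
  j=4: holds
  j=5: holds
  j=6: fails
Holds on [2,5], so largest k = 3.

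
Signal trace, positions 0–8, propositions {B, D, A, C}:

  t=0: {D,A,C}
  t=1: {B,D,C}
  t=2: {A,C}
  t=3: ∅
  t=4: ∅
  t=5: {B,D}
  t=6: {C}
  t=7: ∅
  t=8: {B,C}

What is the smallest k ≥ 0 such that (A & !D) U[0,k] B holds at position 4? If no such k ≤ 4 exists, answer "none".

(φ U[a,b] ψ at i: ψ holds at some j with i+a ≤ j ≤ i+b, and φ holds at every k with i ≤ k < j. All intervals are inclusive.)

Need earliest j ≥ 4 with B, and (A & !D) at every k in [4,j-1].
  j=4: rhs fails.
  j=5: rhs holds but lhs fails at k=4.
  j=6: rhs fails.
  j=7: rhs fails.
  j=8: rhs holds but lhs fails at k=4.
No witness within the range → none.

none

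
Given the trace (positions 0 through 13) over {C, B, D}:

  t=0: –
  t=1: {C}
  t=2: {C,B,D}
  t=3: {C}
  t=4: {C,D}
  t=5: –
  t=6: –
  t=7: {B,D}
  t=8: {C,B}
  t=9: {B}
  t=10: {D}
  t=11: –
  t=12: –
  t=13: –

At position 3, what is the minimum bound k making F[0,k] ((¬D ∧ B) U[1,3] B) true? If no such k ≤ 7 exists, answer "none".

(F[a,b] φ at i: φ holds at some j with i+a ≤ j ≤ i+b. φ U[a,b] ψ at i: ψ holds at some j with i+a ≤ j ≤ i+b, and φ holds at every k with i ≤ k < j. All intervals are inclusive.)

Scan j = 3,4,… for ((¬D ∧ B) U[1,3] B):
  j=3: fails
  j=4: fails
  j=5: fails
  j=6: fails
  j=7: fails
  j=8: holds
First hit at j=8, so smallest k = 8-3 = 5.

5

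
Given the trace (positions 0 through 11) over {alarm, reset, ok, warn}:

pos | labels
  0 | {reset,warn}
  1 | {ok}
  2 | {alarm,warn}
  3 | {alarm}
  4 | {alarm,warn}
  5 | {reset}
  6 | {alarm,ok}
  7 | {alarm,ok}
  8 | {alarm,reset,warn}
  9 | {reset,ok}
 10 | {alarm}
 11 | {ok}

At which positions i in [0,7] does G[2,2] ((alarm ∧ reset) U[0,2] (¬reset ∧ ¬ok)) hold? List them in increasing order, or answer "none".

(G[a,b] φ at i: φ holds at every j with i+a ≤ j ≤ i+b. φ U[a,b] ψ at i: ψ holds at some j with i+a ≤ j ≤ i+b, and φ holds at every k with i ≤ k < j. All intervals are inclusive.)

0, 1, 2

Evaluate at each i in [0,7]:
  i=0: ✓ (all of [2,2])
  i=1: ✓ (all of [3,3])
  i=2: ✓ (all of [4,4])
  i=3: ✗ (fails at j=5)
  i=4: ✗ (fails at j=6)
  i=5: ✗ (fails at j=7)
  i=6: ✗ (fails at j=8)
  i=7: ✗ (fails at j=9)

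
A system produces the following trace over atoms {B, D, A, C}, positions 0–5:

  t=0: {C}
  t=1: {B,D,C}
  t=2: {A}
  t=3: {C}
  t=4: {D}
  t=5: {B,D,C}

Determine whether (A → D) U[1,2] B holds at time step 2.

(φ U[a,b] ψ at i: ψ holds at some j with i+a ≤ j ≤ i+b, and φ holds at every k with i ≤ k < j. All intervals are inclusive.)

Does not hold

Need some j in [3,4] with B, and (A → D) at every k in [2,j-1].
  j=3: B false.
  j=4: B false.
No j in the window works → until fails.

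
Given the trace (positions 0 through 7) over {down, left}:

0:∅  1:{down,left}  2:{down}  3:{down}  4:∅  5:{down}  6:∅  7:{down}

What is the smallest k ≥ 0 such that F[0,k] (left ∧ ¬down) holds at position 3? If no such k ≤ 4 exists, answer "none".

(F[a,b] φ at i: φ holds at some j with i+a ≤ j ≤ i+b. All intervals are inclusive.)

Scan j = 3,4,… for (left ∧ ¬down):
  j=3: fails
  j=4: fails
  j=5: fails
  j=6: fails
  j=7: fails
No j in [3,7] satisfies it → none.

none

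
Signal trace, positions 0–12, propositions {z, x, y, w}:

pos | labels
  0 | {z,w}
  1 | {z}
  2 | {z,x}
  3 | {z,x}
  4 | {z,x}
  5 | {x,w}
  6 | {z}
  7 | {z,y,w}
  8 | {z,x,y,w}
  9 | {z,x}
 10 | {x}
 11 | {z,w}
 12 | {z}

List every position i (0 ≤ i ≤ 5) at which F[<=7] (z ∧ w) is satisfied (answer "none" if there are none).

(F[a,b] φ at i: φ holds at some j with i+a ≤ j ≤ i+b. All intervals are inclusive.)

0, 1, 2, 3, 4, 5

Evaluate at each i in [0,5]:
  i=0: ✓ (witness j=0)
  i=1: ✓ (witness j=7)
  i=2: ✓ (witness j=7)
  i=3: ✓ (witness j=7)
  i=4: ✓ (witness j=7)
  i=5: ✓ (witness j=7)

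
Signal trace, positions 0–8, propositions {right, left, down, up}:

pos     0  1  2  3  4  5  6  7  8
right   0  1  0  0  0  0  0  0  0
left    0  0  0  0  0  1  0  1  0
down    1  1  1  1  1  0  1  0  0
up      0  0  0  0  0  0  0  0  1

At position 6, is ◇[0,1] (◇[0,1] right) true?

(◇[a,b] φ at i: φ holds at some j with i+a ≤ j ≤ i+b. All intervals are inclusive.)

No

Check ◇[0,1] right at each j in [6,7]:
  j=6: fails (none in [6,7])
  j=7: fails (none in [7,8])
No position in the window satisfies it → formula fails.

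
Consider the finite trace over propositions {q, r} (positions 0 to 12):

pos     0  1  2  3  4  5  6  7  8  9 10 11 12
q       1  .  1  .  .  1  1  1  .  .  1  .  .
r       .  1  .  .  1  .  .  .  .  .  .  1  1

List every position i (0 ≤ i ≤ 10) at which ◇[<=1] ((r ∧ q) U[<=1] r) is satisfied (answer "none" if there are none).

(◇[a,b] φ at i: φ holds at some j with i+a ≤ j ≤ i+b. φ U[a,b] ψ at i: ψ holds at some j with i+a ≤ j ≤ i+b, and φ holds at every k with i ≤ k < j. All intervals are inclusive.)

Evaluate at each i in [0,10]:
  i=0: ✓ (witness j=1)
  i=1: ✓ (witness j=1)
  i=2: ✗ (none in [2,3])
  i=3: ✓ (witness j=4)
  i=4: ✓ (witness j=4)
  i=5: ✗ (none in [5,6])
  i=6: ✗ (none in [6,7])
  i=7: ✗ (none in [7,8])
  i=8: ✗ (none in [8,9])
  i=9: ✗ (none in [9,10])
  i=10: ✓ (witness j=11)

0, 1, 3, 4, 10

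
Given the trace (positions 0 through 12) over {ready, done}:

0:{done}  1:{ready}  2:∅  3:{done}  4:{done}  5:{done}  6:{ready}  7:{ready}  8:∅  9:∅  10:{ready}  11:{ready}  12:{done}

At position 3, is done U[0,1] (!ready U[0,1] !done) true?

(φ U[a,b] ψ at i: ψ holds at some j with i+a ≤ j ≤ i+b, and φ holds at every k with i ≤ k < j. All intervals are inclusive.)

Does not hold

Need some j in [3,4] with (!ready U[0,1] !done), and done at every k in [3,j-1].
  j=3: (!ready U[0,1] !done) — fails.
  j=4: (!ready U[0,1] !done) — fails.
No j in the window works → until fails.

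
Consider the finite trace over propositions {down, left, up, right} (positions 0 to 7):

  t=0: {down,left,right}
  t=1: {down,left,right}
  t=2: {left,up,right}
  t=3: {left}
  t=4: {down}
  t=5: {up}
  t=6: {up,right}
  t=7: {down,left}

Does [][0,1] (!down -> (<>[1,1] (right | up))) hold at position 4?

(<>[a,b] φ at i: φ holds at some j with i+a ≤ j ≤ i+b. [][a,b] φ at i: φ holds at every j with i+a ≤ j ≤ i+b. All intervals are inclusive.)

Yes

Check (!down -> (<>[1,1] (right | up))) at every j in [4,5]:
  j=4: antecedent false → ✓
  j=5: antecedent true; consequent holds (witness at 6) → ✓
All positions satisfy it → formula holds.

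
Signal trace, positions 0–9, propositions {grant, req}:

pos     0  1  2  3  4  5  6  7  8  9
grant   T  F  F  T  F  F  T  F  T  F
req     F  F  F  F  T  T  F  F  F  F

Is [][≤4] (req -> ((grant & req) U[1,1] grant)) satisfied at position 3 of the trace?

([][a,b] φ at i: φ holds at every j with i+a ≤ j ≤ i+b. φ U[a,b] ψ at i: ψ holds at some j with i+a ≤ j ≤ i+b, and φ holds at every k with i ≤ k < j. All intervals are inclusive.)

Check (req -> ((grant & req) U[1,1] grant)) at every j in [3,7]:
  j=3: antecedent false → ✓
  j=4: antecedent true; consequent fails → ✗
  j=5: antecedent true; consequent fails → ✗
  j=6: antecedent false → ✓
  j=7: antecedent false → ✓
Fails at j=4 → formula fails.

Does not hold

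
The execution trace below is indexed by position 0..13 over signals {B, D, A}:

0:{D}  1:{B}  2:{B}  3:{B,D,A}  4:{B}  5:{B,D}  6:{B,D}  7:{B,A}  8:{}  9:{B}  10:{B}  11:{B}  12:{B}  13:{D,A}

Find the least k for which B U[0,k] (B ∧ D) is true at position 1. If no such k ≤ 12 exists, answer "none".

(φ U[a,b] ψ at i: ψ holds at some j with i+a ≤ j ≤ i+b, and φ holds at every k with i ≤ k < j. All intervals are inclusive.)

Need earliest j ≥ 1 with (B ∧ D), and B at every k in [1,j-1].
  j=1: rhs fails.
  j=2: rhs fails.
  j=3: rhs holds; lhs holds on [1,2]. k = 2.

2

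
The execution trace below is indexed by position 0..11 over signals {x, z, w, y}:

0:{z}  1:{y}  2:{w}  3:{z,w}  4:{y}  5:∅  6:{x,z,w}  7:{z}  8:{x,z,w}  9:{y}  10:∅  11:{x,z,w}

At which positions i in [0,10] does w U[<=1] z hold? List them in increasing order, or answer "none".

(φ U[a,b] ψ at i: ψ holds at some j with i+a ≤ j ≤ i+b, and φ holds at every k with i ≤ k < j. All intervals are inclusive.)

Evaluate at each i in [0,10]:
  i=0: ✓ (rhs at j=0)
  i=1: ✗ (no rhs in [1,2])
  i=2: ✓ (rhs at j=3; lhs holds on [2,2])
  i=3: ✓ (rhs at j=3)
  i=4: ✗ (no rhs in [4,5])
  i=5: ✗ (lhs fails at k=5 before rhs at j=6)
  i=6: ✓ (rhs at j=6)
  i=7: ✓ (rhs at j=7)
  i=8: ✓ (rhs at j=8)
  i=9: ✗ (no rhs in [9,10])
  i=10: ✗ (lhs fails at k=10 before rhs at j=11)

0, 2, 3, 6, 7, 8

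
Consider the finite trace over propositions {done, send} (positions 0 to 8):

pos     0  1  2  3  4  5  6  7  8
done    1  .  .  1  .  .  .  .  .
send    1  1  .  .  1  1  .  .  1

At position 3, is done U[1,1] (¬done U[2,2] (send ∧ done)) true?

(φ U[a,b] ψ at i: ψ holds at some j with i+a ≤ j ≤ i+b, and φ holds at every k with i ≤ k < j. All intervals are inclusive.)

False

Need some j in [4,4] with (¬done U[2,2] (send ∧ done)), and done at every k in [3,j-1].
  j=4: (¬done U[2,2] (send ∧ done)) — fails.
No j in the window works → until fails.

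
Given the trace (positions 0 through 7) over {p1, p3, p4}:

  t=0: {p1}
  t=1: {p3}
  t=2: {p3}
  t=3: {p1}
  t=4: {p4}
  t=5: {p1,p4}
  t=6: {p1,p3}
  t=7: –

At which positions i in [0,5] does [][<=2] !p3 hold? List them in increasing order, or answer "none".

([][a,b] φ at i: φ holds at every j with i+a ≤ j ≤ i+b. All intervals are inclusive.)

3

Evaluate at each i in [0,5]:
  i=0: ✗ (fails at j=1)
  i=1: ✗ (fails at j=1)
  i=2: ✗ (fails at j=2)
  i=3: ✓ (all of [3,5])
  i=4: ✗ (fails at j=6)
  i=5: ✗ (fails at j=6)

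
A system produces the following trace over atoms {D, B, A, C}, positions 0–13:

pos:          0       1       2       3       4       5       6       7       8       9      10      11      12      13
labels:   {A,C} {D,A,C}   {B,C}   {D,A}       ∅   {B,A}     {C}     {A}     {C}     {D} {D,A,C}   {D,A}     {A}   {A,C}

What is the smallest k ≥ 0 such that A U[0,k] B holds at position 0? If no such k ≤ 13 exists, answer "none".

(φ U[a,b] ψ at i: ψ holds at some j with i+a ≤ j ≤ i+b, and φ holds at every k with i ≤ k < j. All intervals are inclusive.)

2

Need earliest j ≥ 0 with B, and A at every k in [0,j-1].
  j=0: rhs fails.
  j=1: rhs fails.
  j=2: rhs holds; lhs holds on [0,1]. k = 2.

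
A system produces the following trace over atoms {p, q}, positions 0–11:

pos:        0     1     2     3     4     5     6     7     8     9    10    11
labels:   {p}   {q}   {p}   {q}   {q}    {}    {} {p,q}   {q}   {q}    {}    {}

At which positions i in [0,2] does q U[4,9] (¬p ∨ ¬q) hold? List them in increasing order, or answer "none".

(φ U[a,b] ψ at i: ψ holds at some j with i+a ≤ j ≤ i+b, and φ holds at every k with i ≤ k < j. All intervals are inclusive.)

none

Evaluate at each i in [0,2]:
  i=0: ✗ (lhs fails at k=0 before rhs at j=4)
  i=1: ✗ (lhs fails at k=2 before rhs at j=5)
  i=2: ✗ (lhs fails at k=2 before rhs at j=6)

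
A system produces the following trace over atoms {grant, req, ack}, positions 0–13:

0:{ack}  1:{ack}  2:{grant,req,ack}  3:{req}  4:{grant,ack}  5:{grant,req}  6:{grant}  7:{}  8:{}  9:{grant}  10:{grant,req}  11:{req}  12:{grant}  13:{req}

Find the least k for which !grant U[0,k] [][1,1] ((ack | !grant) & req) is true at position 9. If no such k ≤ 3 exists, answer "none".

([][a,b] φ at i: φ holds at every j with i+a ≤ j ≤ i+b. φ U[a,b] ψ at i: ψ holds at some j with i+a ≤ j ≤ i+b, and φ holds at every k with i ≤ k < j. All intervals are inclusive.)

Need earliest j ≥ 9 with [][1,1] ((ack | !grant) & req), and !grant at every k in [9,j-1].
  j=9: rhs fails.
  j=10: rhs holds but lhs fails at k=9.
  j=11: rhs fails.
  j=12: rhs holds but lhs fails at k=9.
No witness within the range → none.

none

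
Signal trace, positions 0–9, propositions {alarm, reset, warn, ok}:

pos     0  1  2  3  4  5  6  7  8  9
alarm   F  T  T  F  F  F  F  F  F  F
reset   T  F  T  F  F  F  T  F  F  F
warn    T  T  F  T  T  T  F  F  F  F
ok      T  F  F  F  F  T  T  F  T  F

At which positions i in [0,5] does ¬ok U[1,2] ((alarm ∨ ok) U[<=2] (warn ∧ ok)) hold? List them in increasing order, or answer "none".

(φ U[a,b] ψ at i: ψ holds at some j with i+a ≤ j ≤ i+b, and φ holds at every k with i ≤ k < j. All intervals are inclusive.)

3, 4

Evaluate at each i in [0,5]:
  i=0: ✗ (no rhs in [1,2])
  i=1: ✗ (no rhs in [2,3])
  i=2: ✗ (no rhs in [3,4])
  i=3: ✓ (rhs at j=5; lhs holds on [3,4])
  i=4: ✓ (rhs at j=5; lhs holds on [4,4])
  i=5: ✗ (no rhs in [6,7])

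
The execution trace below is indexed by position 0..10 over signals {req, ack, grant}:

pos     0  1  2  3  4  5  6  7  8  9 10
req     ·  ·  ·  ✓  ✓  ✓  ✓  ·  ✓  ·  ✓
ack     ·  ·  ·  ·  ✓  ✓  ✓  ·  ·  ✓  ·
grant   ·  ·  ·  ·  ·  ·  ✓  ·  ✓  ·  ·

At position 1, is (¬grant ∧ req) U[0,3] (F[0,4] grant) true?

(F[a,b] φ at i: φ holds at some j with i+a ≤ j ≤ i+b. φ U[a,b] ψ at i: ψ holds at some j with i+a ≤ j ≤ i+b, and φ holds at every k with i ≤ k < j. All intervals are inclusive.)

Need some j in [1,4] with F[0,4] grant, and (¬grant ∧ req) at every k in [1,j-1].
  j=1: F[0,4] grant — fails (none in [1,5]).
  j=2: F[0,4] grant holds, but (¬grant ∧ req) fails at k=1 → not this j.
  j=3: F[0,4] grant holds, but (¬grant ∧ req) fails at k=1 → not this j.
  j=4: F[0,4] grant holds, but (¬grant ∧ req) fails at k=1 → not this j.
No j in the window works → until fails.

False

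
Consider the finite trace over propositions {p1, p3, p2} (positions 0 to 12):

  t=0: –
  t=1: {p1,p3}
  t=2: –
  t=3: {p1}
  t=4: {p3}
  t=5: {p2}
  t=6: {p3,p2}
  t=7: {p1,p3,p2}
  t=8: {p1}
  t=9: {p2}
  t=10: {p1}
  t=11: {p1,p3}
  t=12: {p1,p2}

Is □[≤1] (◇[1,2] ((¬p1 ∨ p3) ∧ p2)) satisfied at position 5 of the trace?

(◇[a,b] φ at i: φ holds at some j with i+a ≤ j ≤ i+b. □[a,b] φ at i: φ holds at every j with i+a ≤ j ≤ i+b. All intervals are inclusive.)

Check ◇[1,2] ((¬p1 ∨ p3) ∧ p2) at every j in [5,6]:
  j=5: holds (witness at 6)
  j=6: holds (witness at 7)
All positions satisfy it → formula holds.

True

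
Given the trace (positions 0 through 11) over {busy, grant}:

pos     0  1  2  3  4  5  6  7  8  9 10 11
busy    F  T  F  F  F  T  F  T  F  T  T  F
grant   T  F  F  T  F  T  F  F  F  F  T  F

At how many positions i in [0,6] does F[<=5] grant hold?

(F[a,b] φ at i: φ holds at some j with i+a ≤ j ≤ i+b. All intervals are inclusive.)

Evaluate at each i in [0,6]:
  i=0: ✓ (witness j=0)
  i=1: ✓ (witness j=3)
  i=2: ✓ (witness j=3)
  i=3: ✓ (witness j=3)
  i=4: ✓ (witness j=5)
  i=5: ✓ (witness j=5)
  i=6: ✓ (witness j=10)
Positions where it holds: {0, 1, 2, 3, 4, 5, 6} → 7.

7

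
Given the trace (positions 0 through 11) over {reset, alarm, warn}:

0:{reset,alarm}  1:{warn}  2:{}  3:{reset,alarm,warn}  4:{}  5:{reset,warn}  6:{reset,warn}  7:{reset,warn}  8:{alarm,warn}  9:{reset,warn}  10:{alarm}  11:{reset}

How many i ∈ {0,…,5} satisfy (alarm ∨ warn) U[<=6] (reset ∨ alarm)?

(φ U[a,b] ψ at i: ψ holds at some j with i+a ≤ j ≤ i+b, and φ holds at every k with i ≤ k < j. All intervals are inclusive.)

Evaluate at each i in [0,5]:
  i=0: ✓ (rhs at j=0)
  i=1: ✗ (lhs fails at k=2 before rhs at j=3)
  i=2: ✗ (lhs fails at k=2 before rhs at j=3)
  i=3: ✓ (rhs at j=3)
  i=4: ✗ (lhs fails at k=4 before rhs at j=5)
  i=5: ✓ (rhs at j=5)
Positions where it holds: {0, 3, 5} → 3.

3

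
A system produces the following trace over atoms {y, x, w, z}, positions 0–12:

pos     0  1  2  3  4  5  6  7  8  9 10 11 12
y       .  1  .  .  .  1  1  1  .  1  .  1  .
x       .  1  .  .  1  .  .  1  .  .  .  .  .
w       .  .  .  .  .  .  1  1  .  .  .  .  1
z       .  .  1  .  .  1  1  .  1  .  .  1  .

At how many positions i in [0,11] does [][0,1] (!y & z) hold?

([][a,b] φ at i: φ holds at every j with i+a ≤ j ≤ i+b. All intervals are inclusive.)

0

Evaluate at each i in [0,11]:
  i=0: ✗ (fails at j=0)
  i=1: ✗ (fails at j=1)
  i=2: ✗ (fails at j=3)
  i=3: ✗ (fails at j=3)
  i=4: ✗ (fails at j=4)
  i=5: ✗ (fails at j=5)
  i=6: ✗ (fails at j=6)
  i=7: ✗ (fails at j=7)
  i=8: ✗ (fails at j=9)
  i=9: ✗ (fails at j=9)
  i=10: ✗ (fails at j=10)
  i=11: ✗ (fails at j=11)
Positions where it holds: {} → 0.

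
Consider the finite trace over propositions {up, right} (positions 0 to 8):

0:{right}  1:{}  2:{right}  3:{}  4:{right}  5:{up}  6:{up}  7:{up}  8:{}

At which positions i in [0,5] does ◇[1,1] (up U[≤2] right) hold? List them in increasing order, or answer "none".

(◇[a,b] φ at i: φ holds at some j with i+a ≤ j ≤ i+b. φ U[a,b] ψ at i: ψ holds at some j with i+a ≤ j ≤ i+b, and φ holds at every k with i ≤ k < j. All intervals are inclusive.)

Evaluate at each i in [0,5]:
  i=0: ✗ (none in [1,1])
  i=1: ✓ (witness j=2)
  i=2: ✗ (none in [3,3])
  i=3: ✓ (witness j=4)
  i=4: ✗ (none in [5,5])
  i=5: ✗ (none in [6,6])

1, 3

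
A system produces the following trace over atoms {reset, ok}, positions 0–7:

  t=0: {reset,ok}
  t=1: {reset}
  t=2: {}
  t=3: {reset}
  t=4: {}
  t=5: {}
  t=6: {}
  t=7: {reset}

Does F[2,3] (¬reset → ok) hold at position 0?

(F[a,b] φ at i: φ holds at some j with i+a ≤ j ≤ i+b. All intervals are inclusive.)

Check (¬reset → ok) at each j in [2,3]:
  j=2: false
  j=3: true
Found at j=3 → formula holds.

Yes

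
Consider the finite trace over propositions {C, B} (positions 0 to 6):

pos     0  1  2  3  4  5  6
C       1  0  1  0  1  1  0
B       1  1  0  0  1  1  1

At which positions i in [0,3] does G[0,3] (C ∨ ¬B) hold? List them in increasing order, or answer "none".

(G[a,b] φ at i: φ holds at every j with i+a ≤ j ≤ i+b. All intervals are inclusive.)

2

Evaluate at each i in [0,3]:
  i=0: ✗ (fails at j=1)
  i=1: ✗ (fails at j=1)
  i=2: ✓ (all of [2,5])
  i=3: ✗ (fails at j=6)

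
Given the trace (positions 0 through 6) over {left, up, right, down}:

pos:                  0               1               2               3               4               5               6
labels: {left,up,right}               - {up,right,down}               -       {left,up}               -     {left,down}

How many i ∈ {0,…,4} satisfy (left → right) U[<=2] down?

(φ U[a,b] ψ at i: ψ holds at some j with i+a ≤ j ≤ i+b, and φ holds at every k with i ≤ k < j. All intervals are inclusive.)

3

Evaluate at each i in [0,4]:
  i=0: ✓ (rhs at j=2; lhs holds on [0,1])
  i=1: ✓ (rhs at j=2; lhs holds on [1,1])
  i=2: ✓ (rhs at j=2)
  i=3: ✗ (no rhs in [3,5])
  i=4: ✗ (lhs fails at k=4 before rhs at j=6)
Positions where it holds: {0, 1, 2} → 3.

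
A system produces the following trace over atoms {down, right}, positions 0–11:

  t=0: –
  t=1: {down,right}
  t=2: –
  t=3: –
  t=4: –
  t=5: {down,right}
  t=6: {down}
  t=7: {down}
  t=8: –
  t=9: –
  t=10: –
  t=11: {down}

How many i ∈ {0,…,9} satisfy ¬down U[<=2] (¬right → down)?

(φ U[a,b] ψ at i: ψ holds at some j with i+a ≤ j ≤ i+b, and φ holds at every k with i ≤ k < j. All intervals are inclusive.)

Evaluate at each i in [0,9]:
  i=0: ✓ (rhs at j=1; lhs holds on [0,0])
  i=1: ✓ (rhs at j=1)
  i=2: ✗ (no rhs in [2,4])
  i=3: ✓ (rhs at j=5; lhs holds on [3,4])
  i=4: ✓ (rhs at j=5; lhs holds on [4,4])
  i=5: ✓ (rhs at j=5)
  i=6: ✓ (rhs at j=6)
  i=7: ✓ (rhs at j=7)
  i=8: ✗ (no rhs in [8,10])
  i=9: ✓ (rhs at j=11; lhs holds on [9,10])
Positions where it holds: {0, 1, 3, 4, 5, 6, 7, 9} → 8.

8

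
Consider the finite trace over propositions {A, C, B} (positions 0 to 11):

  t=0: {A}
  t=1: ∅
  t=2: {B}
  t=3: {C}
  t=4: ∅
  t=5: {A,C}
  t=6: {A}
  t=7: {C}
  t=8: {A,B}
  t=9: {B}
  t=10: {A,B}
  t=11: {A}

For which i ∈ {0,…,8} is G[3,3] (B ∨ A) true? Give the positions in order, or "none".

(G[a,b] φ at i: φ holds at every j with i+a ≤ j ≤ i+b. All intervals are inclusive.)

Evaluate at each i in [0,8]:
  i=0: ✗ (fails at j=3)
  i=1: ✗ (fails at j=4)
  i=2: ✓ (all of [5,5])
  i=3: ✓ (all of [6,6])
  i=4: ✗ (fails at j=7)
  i=5: ✓ (all of [8,8])
  i=6: ✓ (all of [9,9])
  i=7: ✓ (all of [10,10])
  i=8: ✓ (all of [11,11])

2, 3, 5, 6, 7, 8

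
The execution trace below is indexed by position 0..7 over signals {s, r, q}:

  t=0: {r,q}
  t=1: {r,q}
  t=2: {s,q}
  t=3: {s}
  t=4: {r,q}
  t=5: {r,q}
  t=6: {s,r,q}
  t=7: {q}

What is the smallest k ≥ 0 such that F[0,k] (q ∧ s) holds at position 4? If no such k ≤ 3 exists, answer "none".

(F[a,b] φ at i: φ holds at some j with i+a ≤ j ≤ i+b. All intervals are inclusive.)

2

Scan j = 4,5,… for (q ∧ s):
  j=4: fails
  j=5: fails
  j=6: holds
First hit at j=6, so smallest k = 6-4 = 2.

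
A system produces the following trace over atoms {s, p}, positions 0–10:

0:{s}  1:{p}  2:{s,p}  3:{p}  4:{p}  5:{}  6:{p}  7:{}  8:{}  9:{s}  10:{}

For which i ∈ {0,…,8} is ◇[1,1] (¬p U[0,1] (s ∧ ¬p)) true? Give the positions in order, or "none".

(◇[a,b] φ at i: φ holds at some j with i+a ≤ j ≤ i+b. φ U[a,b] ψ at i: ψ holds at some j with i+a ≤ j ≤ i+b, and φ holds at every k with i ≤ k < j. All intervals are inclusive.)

Evaluate at each i in [0,8]:
  i=0: ✗ (none in [1,1])
  i=1: ✗ (none in [2,2])
  i=2: ✗ (none in [3,3])
  i=3: ✗ (none in [4,4])
  i=4: ✗ (none in [5,5])
  i=5: ✗ (none in [6,6])
  i=6: ✗ (none in [7,7])
  i=7: ✓ (witness j=8)
  i=8: ✓ (witness j=9)

7, 8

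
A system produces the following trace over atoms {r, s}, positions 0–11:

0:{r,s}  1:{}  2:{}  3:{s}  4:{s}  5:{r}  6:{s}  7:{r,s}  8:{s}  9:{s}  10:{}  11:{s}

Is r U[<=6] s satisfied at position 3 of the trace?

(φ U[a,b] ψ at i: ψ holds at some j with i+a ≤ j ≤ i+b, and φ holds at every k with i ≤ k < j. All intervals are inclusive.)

True

Need some j in [3,9] with s, and r at every k in [3,j-1].
  j=3: s holds; no prefix to check → satisfied.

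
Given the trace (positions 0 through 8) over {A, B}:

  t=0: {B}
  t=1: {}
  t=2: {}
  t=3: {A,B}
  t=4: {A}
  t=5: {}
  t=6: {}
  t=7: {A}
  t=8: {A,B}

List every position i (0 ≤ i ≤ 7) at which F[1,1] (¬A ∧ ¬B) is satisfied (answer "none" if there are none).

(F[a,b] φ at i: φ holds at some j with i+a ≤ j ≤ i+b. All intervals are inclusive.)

Evaluate at each i in [0,7]:
  i=0: ✓ (witness j=1)
  i=1: ✓ (witness j=2)
  i=2: ✗ (none in [3,3])
  i=3: ✗ (none in [4,4])
  i=4: ✓ (witness j=5)
  i=5: ✓ (witness j=6)
  i=6: ✗ (none in [7,7])
  i=7: ✗ (none in [8,8])

0, 1, 4, 5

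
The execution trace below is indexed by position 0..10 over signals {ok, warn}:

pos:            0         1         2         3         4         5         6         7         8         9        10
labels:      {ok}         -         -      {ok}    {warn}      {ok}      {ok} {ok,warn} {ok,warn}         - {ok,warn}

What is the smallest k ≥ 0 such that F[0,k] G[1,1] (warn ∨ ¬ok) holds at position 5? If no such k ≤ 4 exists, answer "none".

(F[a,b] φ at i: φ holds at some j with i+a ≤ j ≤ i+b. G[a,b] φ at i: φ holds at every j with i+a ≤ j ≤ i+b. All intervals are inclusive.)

Scan j = 5,6,… for G[1,1] (warn ∨ ¬ok):
  j=5: fails
  j=6: holds
First hit at j=6, so smallest k = 6-5 = 1.

1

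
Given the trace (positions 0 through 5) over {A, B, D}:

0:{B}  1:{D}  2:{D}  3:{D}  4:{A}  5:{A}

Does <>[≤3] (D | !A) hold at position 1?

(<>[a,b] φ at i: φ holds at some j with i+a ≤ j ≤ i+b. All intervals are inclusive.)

Yes

Check (D | !A) at each j in [1,4]:
  j=1: true
  j=2: true
  j=3: true
  j=4: false
Found at j=1 → formula holds.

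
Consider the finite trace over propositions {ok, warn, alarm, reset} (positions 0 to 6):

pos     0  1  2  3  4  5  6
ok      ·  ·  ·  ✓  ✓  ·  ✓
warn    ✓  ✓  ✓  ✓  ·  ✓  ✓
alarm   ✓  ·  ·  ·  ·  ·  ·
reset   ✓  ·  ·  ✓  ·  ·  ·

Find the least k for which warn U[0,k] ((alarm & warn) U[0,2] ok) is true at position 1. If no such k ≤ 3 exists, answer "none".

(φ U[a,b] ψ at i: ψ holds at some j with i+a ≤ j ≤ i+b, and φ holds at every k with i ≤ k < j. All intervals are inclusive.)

2

Need earliest j ≥ 1 with ((alarm & warn) U[0,2] ok), and warn at every k in [1,j-1].
  j=1: rhs fails.
  j=2: rhs fails.
  j=3: rhs holds; lhs holds on [1,2]. k = 2.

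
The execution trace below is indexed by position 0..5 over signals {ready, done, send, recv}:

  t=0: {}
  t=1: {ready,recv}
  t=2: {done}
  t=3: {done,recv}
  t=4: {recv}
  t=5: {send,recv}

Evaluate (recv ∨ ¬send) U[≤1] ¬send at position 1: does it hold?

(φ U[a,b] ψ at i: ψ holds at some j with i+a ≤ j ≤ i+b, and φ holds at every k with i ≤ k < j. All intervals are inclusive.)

Need some j in [1,2] with ¬send, and (recv ∨ ¬send) at every k in [1,j-1].
  j=1: ¬send holds; no prefix to check → satisfied.

Holds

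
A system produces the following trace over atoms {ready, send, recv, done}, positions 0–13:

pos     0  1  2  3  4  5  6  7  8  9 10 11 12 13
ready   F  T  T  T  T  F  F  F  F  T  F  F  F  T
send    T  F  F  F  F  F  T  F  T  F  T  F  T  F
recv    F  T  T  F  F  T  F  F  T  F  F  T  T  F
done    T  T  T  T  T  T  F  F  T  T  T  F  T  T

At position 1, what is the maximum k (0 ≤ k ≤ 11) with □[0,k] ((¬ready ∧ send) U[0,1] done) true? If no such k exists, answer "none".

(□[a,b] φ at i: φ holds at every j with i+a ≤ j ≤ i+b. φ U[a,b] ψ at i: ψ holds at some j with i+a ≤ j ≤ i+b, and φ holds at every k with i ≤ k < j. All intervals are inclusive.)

4

((¬ready ∧ send) U[0,1] done) must hold from j=1 onward; find where it first fails.
  j=1: holds
  j=2: holds
  j=3: holds
  j=4: holds
  j=5: holds
  j=6: fails
Holds on [1,5], so largest k = 4.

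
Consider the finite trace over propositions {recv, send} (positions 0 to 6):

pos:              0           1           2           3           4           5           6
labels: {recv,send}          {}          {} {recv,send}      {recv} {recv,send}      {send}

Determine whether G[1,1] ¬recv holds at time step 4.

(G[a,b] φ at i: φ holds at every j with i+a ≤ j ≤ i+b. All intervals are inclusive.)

No

Check ¬recv at every j in [5,5]:
  j=5: false
Fails at j=5 → formula fails.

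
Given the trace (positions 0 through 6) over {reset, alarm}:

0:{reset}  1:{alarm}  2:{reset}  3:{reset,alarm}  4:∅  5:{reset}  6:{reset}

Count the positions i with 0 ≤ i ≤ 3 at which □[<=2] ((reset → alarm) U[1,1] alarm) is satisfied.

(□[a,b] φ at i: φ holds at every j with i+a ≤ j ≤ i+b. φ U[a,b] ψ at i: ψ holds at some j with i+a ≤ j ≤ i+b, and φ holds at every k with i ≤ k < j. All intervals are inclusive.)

Evaluate at each i in [0,3]:
  i=0: ✗ (fails at j=0)
  i=1: ✗ (fails at j=1)
  i=2: ✗ (fails at j=2)
  i=3: ✗ (fails at j=3)
Positions where it holds: {} → 0.

0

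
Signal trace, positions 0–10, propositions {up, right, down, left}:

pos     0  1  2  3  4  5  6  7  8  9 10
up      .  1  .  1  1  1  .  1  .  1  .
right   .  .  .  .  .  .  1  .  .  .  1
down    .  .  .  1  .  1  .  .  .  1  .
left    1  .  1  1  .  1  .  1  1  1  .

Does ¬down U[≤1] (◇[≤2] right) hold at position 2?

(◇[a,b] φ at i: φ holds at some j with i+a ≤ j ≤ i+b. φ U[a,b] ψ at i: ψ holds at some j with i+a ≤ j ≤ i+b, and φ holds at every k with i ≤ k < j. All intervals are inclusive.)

No

Need some j in [2,3] with ◇[≤2] right, and ¬down at every k in [2,j-1].
  j=2: ◇[≤2] right — fails (none in [2,4]).
  j=3: ◇[≤2] right — fails (none in [3,5]).
No j in the window works → until fails.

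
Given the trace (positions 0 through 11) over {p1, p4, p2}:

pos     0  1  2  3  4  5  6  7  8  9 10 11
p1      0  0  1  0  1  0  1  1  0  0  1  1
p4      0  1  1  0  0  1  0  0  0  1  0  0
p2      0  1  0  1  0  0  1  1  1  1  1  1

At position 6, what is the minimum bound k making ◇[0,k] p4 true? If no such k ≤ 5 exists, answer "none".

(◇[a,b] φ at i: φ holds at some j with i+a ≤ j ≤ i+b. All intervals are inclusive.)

3

Scan j = 6,7,… for p4:
  j=6: fails
  j=7: fails
  j=8: fails
  j=9: holds
First hit at j=9, so smallest k = 9-6 = 3.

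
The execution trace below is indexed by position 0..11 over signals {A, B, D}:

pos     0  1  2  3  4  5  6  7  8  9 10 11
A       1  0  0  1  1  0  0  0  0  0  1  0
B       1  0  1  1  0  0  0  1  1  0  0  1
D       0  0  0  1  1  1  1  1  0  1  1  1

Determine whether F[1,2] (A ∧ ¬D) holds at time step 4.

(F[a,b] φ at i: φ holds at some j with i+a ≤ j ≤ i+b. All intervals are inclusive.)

False

Check (A ∧ ¬D) at each j in [5,6]:
  j=5: false
  j=6: false
No position in the window satisfies it → formula fails.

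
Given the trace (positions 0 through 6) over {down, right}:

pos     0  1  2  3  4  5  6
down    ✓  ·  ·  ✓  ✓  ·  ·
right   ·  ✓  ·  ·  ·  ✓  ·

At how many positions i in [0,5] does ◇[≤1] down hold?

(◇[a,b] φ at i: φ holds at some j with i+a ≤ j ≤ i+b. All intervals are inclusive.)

Evaluate at each i in [0,5]:
  i=0: ✓ (witness j=0)
  i=1: ✗ (none in [1,2])
  i=2: ✓ (witness j=3)
  i=3: ✓ (witness j=3)
  i=4: ✓ (witness j=4)
  i=5: ✗ (none in [5,6])
Positions where it holds: {0, 2, 3, 4} → 4.

4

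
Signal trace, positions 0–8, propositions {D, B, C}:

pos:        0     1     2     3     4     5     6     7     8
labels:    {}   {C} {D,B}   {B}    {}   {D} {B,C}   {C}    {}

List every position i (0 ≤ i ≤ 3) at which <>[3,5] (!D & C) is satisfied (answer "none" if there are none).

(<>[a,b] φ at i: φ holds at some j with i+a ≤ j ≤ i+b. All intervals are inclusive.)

1, 2, 3

Evaluate at each i in [0,3]:
  i=0: ✗ (none in [3,5])
  i=1: ✓ (witness j=6)
  i=2: ✓ (witness j=6)
  i=3: ✓ (witness j=6)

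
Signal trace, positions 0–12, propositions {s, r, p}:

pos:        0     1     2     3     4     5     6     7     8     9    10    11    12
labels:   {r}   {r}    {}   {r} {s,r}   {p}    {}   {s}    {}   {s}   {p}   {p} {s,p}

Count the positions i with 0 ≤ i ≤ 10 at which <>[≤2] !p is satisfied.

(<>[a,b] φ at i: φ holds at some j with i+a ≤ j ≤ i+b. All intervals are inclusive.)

Evaluate at each i in [0,10]:
  i=0: ✓ (witness j=0)
  i=1: ✓ (witness j=1)
  i=2: ✓ (witness j=2)
  i=3: ✓ (witness j=3)
  i=4: ✓ (witness j=4)
  i=5: ✓ (witness j=6)
  i=6: ✓ (witness j=6)
  i=7: ✓ (witness j=7)
  i=8: ✓ (witness j=8)
  i=9: ✓ (witness j=9)
  i=10: ✗ (none in [10,12])
Positions where it holds: {0, 1, 2, 3, 4, 5, 6, 7, 8, 9} → 10.

10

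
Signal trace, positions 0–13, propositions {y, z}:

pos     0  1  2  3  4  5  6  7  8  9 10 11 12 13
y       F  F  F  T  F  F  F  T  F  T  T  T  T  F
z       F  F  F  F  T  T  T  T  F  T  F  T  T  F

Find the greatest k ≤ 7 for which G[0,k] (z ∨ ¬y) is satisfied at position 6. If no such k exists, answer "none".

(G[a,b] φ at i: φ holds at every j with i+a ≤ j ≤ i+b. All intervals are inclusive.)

(z ∨ ¬y) must hold from j=6 onward; find where it first fails.
  j=6: holds
  j=7: holds
  j=8: holds
  j=9: holds
  j=10: fails
Holds on [6,9], so largest k = 3.

3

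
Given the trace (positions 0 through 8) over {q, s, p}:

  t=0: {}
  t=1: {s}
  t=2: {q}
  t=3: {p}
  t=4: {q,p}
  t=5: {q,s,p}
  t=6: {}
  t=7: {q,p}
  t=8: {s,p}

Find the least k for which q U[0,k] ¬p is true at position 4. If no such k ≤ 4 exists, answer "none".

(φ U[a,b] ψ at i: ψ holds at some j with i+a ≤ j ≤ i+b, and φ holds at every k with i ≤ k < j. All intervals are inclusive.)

Need earliest j ≥ 4 with ¬p, and q at every k in [4,j-1].
  j=4: rhs fails.
  j=5: rhs fails.
  j=6: rhs holds; lhs holds on [4,5]. k = 2.

2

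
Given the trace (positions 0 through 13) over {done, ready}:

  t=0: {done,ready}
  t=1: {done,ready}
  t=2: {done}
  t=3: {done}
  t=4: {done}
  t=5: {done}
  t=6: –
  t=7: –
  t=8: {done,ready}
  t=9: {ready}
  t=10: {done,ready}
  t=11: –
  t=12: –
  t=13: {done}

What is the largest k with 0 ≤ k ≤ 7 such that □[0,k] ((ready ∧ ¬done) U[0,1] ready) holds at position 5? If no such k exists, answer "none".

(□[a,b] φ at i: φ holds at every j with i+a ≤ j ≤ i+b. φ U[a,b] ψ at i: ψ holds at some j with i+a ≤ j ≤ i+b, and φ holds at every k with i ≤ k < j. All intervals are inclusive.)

none

((ready ∧ ¬done) U[0,1] ready) must hold from j=5 onward; find where it first fails.
  j=5: fails → no k works.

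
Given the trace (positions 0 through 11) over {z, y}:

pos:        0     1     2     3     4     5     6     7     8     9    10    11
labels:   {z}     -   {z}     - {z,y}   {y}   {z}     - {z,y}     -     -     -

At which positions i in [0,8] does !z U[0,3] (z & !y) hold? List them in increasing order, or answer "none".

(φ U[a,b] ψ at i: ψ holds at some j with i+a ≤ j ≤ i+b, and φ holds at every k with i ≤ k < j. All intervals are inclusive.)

0, 1, 2, 5, 6

Evaluate at each i in [0,8]:
  i=0: ✓ (rhs at j=0)
  i=1: ✓ (rhs at j=2; lhs holds on [1,1])
  i=2: ✓ (rhs at j=2)
  i=3: ✗ (lhs fails at k=4 before rhs at j=6)
  i=4: ✗ (lhs fails at k=4 before rhs at j=6)
  i=5: ✓ (rhs at j=6; lhs holds on [5,5])
  i=6: ✓ (rhs at j=6)
  i=7: ✗ (no rhs in [7,10])
  i=8: ✗ (no rhs in [8,11])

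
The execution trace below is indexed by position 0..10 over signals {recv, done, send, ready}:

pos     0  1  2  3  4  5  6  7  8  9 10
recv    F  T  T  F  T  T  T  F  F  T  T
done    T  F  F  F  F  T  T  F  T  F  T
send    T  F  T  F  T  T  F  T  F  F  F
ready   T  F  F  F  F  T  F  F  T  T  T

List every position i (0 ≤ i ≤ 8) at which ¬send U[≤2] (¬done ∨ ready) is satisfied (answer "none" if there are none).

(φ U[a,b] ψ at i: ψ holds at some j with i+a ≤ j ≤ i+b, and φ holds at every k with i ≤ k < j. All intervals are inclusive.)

0, 1, 2, 3, 4, 5, 6, 7, 8

Evaluate at each i in [0,8]:
  i=0: ✓ (rhs at j=0)
  i=1: ✓ (rhs at j=1)
  i=2: ✓ (rhs at j=2)
  i=3: ✓ (rhs at j=3)
  i=4: ✓ (rhs at j=4)
  i=5: ✓ (rhs at j=5)
  i=6: ✓ (rhs at j=7; lhs holds on [6,6])
  i=7: ✓ (rhs at j=7)
  i=8: ✓ (rhs at j=8)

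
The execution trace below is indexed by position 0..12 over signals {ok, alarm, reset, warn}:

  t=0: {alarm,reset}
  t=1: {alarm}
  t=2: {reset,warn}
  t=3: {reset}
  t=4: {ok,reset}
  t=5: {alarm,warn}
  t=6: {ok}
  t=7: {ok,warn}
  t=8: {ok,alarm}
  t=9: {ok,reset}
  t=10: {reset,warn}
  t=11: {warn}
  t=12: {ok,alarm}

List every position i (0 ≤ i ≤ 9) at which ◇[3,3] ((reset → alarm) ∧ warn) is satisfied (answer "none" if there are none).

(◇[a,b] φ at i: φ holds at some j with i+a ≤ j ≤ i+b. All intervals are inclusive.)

Evaluate at each i in [0,9]:
  i=0: ✗ (none in [3,3])
  i=1: ✗ (none in [4,4])
  i=2: ✓ (witness j=5)
  i=3: ✗ (none in [6,6])
  i=4: ✓ (witness j=7)
  i=5: ✗ (none in [8,8])
  i=6: ✗ (none in [9,9])
  i=7: ✗ (none in [10,10])
  i=8: ✓ (witness j=11)
  i=9: ✗ (none in [12,12])

2, 4, 8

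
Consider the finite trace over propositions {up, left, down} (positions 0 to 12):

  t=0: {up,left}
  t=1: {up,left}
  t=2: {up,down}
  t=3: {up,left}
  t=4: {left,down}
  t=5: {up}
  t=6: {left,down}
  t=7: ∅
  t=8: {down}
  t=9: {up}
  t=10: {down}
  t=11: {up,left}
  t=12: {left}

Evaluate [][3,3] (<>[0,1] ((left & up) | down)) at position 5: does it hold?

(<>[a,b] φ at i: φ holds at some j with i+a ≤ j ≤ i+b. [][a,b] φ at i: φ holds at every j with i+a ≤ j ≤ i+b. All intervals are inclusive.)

Check <>[0,1] ((left & up) | down) at every j in [8,8]:
  j=8: holds (witness at 8)
All positions satisfy it → formula holds.

Yes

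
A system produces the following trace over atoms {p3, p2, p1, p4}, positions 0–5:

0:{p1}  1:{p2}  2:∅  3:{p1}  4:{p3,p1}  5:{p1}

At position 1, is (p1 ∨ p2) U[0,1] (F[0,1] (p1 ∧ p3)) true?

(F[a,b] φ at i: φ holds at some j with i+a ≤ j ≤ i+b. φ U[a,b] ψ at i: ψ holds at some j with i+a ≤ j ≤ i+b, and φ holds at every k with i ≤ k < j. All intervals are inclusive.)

No

Need some j in [1,2] with F[0,1] (p1 ∧ p3), and (p1 ∨ p2) at every k in [1,j-1].
  j=1: F[0,1] (p1 ∧ p3) — fails (none in [1,2]).
  j=2: F[0,1] (p1 ∧ p3) — fails (none in [2,3]).
No j in the window works → until fails.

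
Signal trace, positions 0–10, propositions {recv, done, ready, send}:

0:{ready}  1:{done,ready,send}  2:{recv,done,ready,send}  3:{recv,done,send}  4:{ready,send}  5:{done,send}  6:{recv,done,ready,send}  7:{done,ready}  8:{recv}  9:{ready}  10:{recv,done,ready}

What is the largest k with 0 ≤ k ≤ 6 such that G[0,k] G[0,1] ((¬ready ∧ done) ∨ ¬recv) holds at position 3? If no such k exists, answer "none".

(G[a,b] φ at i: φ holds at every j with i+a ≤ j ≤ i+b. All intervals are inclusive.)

G[0,1] ((¬ready ∧ done) ∨ ¬recv) must hold from j=3 onward; find where it first fails.
  j=3: holds
  j=4: holds
  j=5: fails
Holds on [3,4], so largest k = 1.

1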